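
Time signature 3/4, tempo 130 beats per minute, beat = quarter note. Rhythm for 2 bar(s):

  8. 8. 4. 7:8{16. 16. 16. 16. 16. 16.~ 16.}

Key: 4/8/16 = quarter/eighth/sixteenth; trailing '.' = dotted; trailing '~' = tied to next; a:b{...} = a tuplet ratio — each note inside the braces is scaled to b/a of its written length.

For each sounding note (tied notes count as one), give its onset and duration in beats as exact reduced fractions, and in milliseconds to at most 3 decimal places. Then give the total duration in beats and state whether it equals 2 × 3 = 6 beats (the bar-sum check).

1) 0.0ms=0b +346.154ms=3/4b
2) 346.154ms=3/4b +346.154ms=3/4b
3) 692.308ms=3/2b +692.308ms=3/2b
4) 1384.615ms=3b +197.802ms=3/7b
5) 1582.418ms=24/7b +197.802ms=3/7b
6) 1780.22ms=27/7b +197.802ms=3/7b
7) 1978.022ms=30/7b +197.802ms=3/7b
8) 2175.824ms=33/7b +197.802ms=3/7b
9) 2373.626ms=36/7b +395.604ms=6/7b
Σ=6b of 6 (130bpm 3/4) — PASS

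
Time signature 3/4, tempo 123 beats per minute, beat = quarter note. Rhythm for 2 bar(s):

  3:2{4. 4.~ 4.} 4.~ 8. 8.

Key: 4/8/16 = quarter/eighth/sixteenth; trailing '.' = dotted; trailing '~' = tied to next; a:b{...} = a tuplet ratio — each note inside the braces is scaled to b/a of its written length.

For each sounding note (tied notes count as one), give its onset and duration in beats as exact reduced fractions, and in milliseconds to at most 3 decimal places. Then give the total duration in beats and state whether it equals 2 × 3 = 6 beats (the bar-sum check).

1) 0.0ms=0b +487.805ms=1b
2) 487.805ms=1b +975.61ms=2b
3) 1463.415ms=3b +1097.561ms=9/4b
4) 2560.976ms=21/4b +365.854ms=3/4b
Σ=6b of 6 (123bpm 3/4) — PASS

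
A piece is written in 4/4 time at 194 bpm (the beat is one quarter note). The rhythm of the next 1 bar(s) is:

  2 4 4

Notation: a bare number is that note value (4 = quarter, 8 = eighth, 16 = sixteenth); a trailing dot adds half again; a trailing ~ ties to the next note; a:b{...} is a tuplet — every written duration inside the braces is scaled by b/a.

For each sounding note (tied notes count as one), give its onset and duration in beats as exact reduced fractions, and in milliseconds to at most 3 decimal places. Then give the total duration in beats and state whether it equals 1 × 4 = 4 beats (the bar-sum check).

1) 0.0ms=0b +618.557ms=2b
2) 618.557ms=2b +309.278ms=1b
3) 927.835ms=3b +309.278ms=1b
Σ=4b of 4 (194bpm 4/4) — PASS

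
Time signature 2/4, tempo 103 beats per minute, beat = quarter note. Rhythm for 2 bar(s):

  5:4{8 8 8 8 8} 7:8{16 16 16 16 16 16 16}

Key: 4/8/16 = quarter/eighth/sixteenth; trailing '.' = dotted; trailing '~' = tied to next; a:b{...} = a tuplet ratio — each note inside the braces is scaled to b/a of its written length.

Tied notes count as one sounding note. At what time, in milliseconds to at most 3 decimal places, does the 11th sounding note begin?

note 11 onset = 24/7b = 1997.226ms

1. 0.0ms @ 0 + 233.01ms (2/5)
2. 233.01ms @ 2/5 + 233.01ms (2/5)
3. 466.019ms @ 4/5 + 233.01ms (2/5)
4. 699.029ms @ 6/5 + 233.01ms (2/5)
5. 932.039ms @ 8/5 + 233.01ms (2/5)
6. 1165.049ms @ 2 + 166.436ms (2/7)
7. 1331.484ms @ 16/7 + 166.436ms (2/7)
8. 1497.92ms @ 18/7 + 166.436ms (2/7)
9. 1664.355ms @ 20/7 + 166.436ms (2/7)
10. 1830.791ms @ 22/7 + 166.436ms (2/7)
11. 1997.226ms @ 24/7 + 166.436ms (2/7)
12. 2163.662ms @ 26/7 + 166.436ms (2/7)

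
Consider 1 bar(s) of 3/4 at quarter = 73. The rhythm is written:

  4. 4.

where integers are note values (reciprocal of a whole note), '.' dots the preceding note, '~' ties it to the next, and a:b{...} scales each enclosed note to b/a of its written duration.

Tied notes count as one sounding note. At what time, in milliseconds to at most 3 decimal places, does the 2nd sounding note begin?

1. 0.0ms @ 0 + 1232.877ms (3/2)
2. 1232.877ms @ 3/2 + 1232.877ms (3/2)

note 2 onset = 3/2b = 1232.877ms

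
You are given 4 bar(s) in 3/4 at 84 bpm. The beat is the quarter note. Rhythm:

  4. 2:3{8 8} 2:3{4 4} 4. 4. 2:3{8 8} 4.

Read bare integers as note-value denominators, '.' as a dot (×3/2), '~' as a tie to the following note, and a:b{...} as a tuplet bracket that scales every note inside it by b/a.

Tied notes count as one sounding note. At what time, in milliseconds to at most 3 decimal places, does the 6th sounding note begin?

1. 0.0ms @ 0 + 1071.429ms (3/2)
2. 1071.429ms @ 3/2 + 535.714ms (3/4)
3. 1607.143ms @ 9/4 + 535.714ms (3/4)
4. 2142.857ms @ 3 + 1071.429ms (3/2)
5. 3214.286ms @ 9/2 + 1071.429ms (3/2)
6. 4285.714ms @ 6 + 1071.429ms (3/2)
7. 5357.143ms @ 15/2 + 1071.429ms (3/2)
8. 6428.571ms @ 9 + 535.714ms (3/4)
9. 6964.286ms @ 39/4 + 535.714ms (3/4)
10. 7500.0ms @ 21/2 + 1071.429ms (3/2)

note 6 onset = 6b = 4285.714ms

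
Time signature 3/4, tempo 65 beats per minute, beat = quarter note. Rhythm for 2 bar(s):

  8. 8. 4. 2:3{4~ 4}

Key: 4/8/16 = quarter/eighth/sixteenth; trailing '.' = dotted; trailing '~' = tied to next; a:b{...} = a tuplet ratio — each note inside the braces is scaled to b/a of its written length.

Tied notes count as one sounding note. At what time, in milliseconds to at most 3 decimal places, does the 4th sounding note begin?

note 4 onset = 3b = 2769.231ms

1. 0.0ms @ 0 + 692.308ms (3/4)
2. 692.308ms @ 3/4 + 692.308ms (3/4)
3. 1384.615ms @ 3/2 + 1384.615ms (3/2)
4. 2769.231ms @ 3 + 2769.231ms (3)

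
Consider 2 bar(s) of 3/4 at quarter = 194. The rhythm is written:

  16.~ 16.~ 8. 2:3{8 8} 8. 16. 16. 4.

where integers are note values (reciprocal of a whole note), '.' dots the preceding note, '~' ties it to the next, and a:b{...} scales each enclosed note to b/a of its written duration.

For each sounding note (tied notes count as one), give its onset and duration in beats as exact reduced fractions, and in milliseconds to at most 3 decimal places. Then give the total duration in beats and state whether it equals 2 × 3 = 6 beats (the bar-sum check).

1) 0.0ms=0b +463.918ms=3/2b
2) 463.918ms=3/2b +231.959ms=3/4b
3) 695.876ms=9/4b +231.959ms=3/4b
4) 927.835ms=3b +231.959ms=3/4b
5) 1159.794ms=15/4b +115.979ms=3/8b
6) 1275.773ms=33/8b +115.979ms=3/8b
7) 1391.753ms=9/2b +463.918ms=3/2b
Σ=6b of 6 (194bpm 3/4) — PASS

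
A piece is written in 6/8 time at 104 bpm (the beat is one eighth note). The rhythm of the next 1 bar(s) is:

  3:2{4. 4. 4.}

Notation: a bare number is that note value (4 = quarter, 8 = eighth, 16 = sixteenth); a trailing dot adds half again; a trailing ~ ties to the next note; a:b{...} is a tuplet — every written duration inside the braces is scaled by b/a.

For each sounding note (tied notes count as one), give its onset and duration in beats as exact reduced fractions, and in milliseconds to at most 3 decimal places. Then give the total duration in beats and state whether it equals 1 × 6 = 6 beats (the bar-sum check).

1) 0.0ms=0b +1153.846ms=2b
2) 1153.846ms=2b +1153.846ms=2b
3) 2307.692ms=4b +1153.846ms=2b
Σ=6b of 6 (104bpm 6/8) — PASS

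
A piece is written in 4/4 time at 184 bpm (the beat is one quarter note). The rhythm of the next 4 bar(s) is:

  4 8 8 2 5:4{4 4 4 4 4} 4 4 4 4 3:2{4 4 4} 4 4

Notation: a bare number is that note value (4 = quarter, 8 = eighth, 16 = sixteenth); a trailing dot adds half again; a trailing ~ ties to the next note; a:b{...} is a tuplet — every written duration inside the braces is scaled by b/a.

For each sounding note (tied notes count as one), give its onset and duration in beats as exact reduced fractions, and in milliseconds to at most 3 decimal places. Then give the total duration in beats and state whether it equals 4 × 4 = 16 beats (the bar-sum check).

1) 0.0ms=0b +326.087ms=1b
2) 326.087ms=1b +163.043ms=1/2b
3) 489.13ms=3/2b +163.043ms=1/2b
4) 652.174ms=2b +652.174ms=2b
5) 1304.348ms=4b +260.87ms=4/5b
6) 1565.217ms=24/5b +260.87ms=4/5b
7) 1826.087ms=28/5b +260.87ms=4/5b
8) 2086.957ms=32/5b +260.87ms=4/5b
9) 2347.826ms=36/5b +260.87ms=4/5b
10) 2608.696ms=8b +326.087ms=1b
11) 2934.783ms=9b +326.087ms=1b
12) 3260.87ms=10b +326.087ms=1b
13) 3586.957ms=11b +326.087ms=1b
14) 3913.043ms=12b +217.391ms=2/3b
15) 4130.435ms=38/3b +217.391ms=2/3b
16) 4347.826ms=40/3b +217.391ms=2/3b
17) 4565.217ms=14b +326.087ms=1b
18) 4891.304ms=15b +326.087ms=1b
Σ=16b of 16 (184bpm 4/4) — PASS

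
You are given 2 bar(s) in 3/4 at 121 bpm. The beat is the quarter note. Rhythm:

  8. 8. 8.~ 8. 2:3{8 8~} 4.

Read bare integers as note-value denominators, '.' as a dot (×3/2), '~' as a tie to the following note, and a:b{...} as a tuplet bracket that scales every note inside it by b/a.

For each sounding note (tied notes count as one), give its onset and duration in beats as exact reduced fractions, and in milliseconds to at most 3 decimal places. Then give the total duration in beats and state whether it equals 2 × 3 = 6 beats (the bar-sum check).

1) 0.0ms=0b +371.901ms=3/4b
2) 371.901ms=3/4b +371.901ms=3/4b
3) 743.802ms=3/2b +743.802ms=3/2b
4) 1487.603ms=3b +371.901ms=3/4b
5) 1859.504ms=15/4b +1115.702ms=9/4b
Σ=6b of 6 (121bpm 3/4) — PASS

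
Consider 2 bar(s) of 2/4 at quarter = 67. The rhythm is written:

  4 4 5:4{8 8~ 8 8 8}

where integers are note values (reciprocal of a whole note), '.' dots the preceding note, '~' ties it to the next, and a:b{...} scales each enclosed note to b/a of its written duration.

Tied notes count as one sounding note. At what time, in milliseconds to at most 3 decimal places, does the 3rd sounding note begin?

1. 0.0ms @ 0 + 895.522ms (1)
2. 895.522ms @ 1 + 895.522ms (1)
3. 1791.045ms @ 2 + 358.209ms (2/5)
4. 2149.254ms @ 12/5 + 716.418ms (4/5)
5. 2865.672ms @ 16/5 + 358.209ms (2/5)
6. 3223.881ms @ 18/5 + 358.209ms (2/5)

note 3 onset = 2b = 1791.045ms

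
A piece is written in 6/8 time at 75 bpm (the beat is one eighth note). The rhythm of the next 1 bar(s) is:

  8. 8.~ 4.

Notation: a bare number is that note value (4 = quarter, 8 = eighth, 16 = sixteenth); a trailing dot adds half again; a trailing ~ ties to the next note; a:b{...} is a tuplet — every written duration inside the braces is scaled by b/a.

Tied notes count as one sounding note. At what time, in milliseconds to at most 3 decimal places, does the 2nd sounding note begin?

1. 0.0ms @ 0 + 1200.0ms (3/2)
2. 1200.0ms @ 3/2 + 3600.0ms (9/2)

note 2 onset = 3/2b = 1200.0ms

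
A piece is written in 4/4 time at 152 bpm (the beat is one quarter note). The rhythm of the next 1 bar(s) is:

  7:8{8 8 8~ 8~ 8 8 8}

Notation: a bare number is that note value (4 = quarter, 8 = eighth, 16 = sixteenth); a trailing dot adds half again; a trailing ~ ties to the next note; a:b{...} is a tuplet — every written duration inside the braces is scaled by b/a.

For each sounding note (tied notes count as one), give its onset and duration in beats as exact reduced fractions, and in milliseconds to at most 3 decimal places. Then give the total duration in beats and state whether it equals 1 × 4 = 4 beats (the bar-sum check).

1) 0.0ms=0b +225.564ms=4/7b
2) 225.564ms=4/7b +225.564ms=4/7b
3) 451.128ms=8/7b +676.692ms=12/7b
4) 1127.82ms=20/7b +225.564ms=4/7b
5) 1353.383ms=24/7b +225.564ms=4/7b
Σ=4b of 4 (152bpm 4/4) — PASS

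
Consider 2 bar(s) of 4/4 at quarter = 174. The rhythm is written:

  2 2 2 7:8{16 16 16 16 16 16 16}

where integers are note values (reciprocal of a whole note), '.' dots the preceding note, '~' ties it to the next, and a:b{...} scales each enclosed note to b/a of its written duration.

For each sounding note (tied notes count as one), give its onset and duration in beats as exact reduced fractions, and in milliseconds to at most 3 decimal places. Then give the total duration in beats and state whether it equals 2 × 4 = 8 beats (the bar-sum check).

1) 0.0ms=0b +689.655ms=2b
2) 689.655ms=2b +689.655ms=2b
3) 1379.31ms=4b +689.655ms=2b
4) 2068.966ms=6b +98.522ms=2/7b
5) 2167.488ms=44/7b +98.522ms=2/7b
6) 2266.01ms=46/7b +98.522ms=2/7b
7) 2364.532ms=48/7b +98.522ms=2/7b
8) 2463.054ms=50/7b +98.522ms=2/7b
9) 2561.576ms=52/7b +98.522ms=2/7b
10) 2660.099ms=54/7b +98.522ms=2/7b
Σ=8b of 8 (174bpm 4/4) — PASS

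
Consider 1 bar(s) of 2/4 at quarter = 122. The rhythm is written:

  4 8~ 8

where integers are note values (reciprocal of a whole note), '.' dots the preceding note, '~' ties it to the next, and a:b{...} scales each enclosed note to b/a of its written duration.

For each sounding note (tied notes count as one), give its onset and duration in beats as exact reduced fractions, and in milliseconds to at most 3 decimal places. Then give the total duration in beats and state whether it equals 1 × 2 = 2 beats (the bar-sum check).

1) 0.0ms=0b +491.803ms=1b
2) 491.803ms=1b +491.803ms=1b
Σ=2b of 2 (122bpm 2/4) — PASS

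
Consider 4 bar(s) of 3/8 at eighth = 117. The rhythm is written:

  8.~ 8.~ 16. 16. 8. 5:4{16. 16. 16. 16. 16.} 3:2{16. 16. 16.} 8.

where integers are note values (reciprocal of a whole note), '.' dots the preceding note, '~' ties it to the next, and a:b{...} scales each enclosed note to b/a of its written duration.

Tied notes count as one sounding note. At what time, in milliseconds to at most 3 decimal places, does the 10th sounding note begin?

note 10 onset = 19/2b = 4871.795ms

1. 0.0ms @ 0 + 1923.077ms (15/4)
2. 1923.077ms @ 15/4 + 384.615ms (3/4)
3. 2307.692ms @ 9/2 + 769.231ms (3/2)
4. 3076.923ms @ 6 + 307.692ms (3/5)
5. 3384.615ms @ 33/5 + 307.692ms (3/5)
6. 3692.308ms @ 36/5 + 307.692ms (3/5)
7. 4000.0ms @ 39/5 + 307.692ms (3/5)
8. 4307.692ms @ 42/5 + 307.692ms (3/5)
9. 4615.385ms @ 9 + 256.41ms (1/2)
10. 4871.795ms @ 19/2 + 256.41ms (1/2)
11. 5128.205ms @ 10 + 256.41ms (1/2)
12. 5384.615ms @ 21/2 + 769.231ms (3/2)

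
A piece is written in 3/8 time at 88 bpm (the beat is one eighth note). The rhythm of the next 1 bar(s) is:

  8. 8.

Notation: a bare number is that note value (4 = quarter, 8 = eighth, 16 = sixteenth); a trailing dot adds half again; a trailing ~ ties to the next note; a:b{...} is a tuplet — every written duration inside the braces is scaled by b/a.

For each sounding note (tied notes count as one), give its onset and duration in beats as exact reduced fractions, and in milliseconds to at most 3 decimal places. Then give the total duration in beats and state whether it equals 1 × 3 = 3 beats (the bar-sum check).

1) 0.0ms=0b +1022.727ms=3/2b
2) 1022.727ms=3/2b +1022.727ms=3/2b
Σ=3b of 3 (88bpm 3/8) — PASS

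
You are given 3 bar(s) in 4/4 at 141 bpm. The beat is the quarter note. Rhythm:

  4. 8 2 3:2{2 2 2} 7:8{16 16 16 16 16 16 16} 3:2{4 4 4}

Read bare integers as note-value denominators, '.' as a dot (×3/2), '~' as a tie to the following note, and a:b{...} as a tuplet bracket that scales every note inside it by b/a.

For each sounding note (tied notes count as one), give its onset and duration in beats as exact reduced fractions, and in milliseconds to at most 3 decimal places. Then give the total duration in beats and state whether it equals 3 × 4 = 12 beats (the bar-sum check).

1) 0.0ms=0b +638.298ms=3/2b
2) 638.298ms=3/2b +212.766ms=1/2b
3) 851.064ms=2b +851.064ms=2b
4) 1702.128ms=4b +567.376ms=4/3b
5) 2269.504ms=16/3b +567.376ms=4/3b
6) 2836.879ms=20/3b +567.376ms=4/3b
7) 3404.255ms=8b +121.581ms=2/7b
8) 3525.836ms=58/7b +121.581ms=2/7b
9) 3647.416ms=60/7b +121.581ms=2/7b
10) 3768.997ms=62/7b +121.581ms=2/7b
11) 3890.578ms=64/7b +121.581ms=2/7b
12) 4012.158ms=66/7b +121.581ms=2/7b
13) 4133.739ms=68/7b +121.581ms=2/7b
14) 4255.319ms=10b +283.688ms=2/3b
15) 4539.007ms=32/3b +283.688ms=2/3b
16) 4822.695ms=34/3b +283.688ms=2/3b
Σ=12b of 12 (141bpm 4/4) — PASS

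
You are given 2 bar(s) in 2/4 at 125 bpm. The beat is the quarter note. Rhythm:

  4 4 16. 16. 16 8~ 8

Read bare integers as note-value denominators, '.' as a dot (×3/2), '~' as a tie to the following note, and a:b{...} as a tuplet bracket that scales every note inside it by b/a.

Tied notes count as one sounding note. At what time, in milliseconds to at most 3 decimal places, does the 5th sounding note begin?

1. 0.0ms @ 0 + 480.0ms (1)
2. 480.0ms @ 1 + 480.0ms (1)
3. 960.0ms @ 2 + 180.0ms (3/8)
4. 1140.0ms @ 19/8 + 180.0ms (3/8)
5. 1320.0ms @ 11/4 + 120.0ms (1/4)
6. 1440.0ms @ 3 + 480.0ms (1)

note 5 onset = 11/4b = 1320.0ms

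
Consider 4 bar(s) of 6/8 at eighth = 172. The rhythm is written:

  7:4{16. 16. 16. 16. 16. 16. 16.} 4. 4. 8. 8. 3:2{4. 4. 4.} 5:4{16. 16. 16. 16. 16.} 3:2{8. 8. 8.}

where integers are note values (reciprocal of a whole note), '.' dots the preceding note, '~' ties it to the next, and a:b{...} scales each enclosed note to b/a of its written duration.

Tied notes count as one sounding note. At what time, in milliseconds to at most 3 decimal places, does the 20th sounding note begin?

1. 0.0ms @ 0 + 149.502ms (3/7)
2. 149.502ms @ 3/7 + 149.502ms (3/7)
3. 299.003ms @ 6/7 + 149.502ms (3/7)
4. 448.505ms @ 9/7 + 149.502ms (3/7)
5. 598.007ms @ 12/7 + 149.502ms (3/7)
6. 747.508ms @ 15/7 + 149.502ms (3/7)
7. 897.01ms @ 18/7 + 149.502ms (3/7)
8. 1046.512ms @ 3 + 1046.512ms (3)
9. 2093.023ms @ 6 + 1046.512ms (3)
10. 3139.535ms @ 9 + 523.256ms (3/2)
11. 3662.791ms @ 21/2 + 523.256ms (3/2)
12. 4186.047ms @ 12 + 697.674ms (2)
13. 4883.721ms @ 14 + 697.674ms (2)
14. 5581.395ms @ 16 + 697.674ms (2)
15. 6279.07ms @ 18 + 209.302ms (3/5)
16. 6488.372ms @ 93/5 + 209.302ms (3/5)
17. 6697.674ms @ 96/5 + 209.302ms (3/5)
18. 6906.977ms @ 99/5 + 209.302ms (3/5)
19. 7116.279ms @ 102/5 + 209.302ms (3/5)
20. 7325.581ms @ 21 + 348.837ms (1)
21. 7674.419ms @ 22 + 348.837ms (1)
22. 8023.256ms @ 23 + 348.837ms (1)

note 20 onset = 21b = 7325.581ms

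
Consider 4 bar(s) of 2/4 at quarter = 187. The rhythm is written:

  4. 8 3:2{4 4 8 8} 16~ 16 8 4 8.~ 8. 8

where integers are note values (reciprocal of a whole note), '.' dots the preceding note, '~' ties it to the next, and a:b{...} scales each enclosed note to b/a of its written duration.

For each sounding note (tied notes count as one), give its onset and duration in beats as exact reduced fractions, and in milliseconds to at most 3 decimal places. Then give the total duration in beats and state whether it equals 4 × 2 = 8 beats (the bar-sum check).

1) 0.0ms=0b +481.283ms=3/2b
2) 481.283ms=3/2b +160.428ms=1/2b
3) 641.711ms=2b +213.904ms=2/3b
4) 855.615ms=8/3b +213.904ms=2/3b
5) 1069.519ms=10/3b +106.952ms=1/3b
6) 1176.471ms=11/3b +106.952ms=1/3b
7) 1283.422ms=4b +160.428ms=1/2b
8) 1443.85ms=9/2b +160.428ms=1/2b
9) 1604.278ms=5b +320.856ms=1b
10) 1925.134ms=6b +481.283ms=3/2b
11) 2406.417ms=15/2b +160.428ms=1/2b
Σ=8b of 8 (187bpm 2/4) — PASS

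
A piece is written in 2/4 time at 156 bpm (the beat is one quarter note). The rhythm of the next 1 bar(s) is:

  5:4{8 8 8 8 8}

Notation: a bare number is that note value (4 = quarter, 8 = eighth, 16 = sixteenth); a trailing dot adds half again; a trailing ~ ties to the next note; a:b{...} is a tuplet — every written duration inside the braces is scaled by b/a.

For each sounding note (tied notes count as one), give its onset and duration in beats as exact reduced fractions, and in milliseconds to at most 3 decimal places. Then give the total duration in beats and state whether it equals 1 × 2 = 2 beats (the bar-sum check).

1) 0.0ms=0b +153.846ms=2/5b
2) 153.846ms=2/5b +153.846ms=2/5b
3) 307.692ms=4/5b +153.846ms=2/5b
4) 461.538ms=6/5b +153.846ms=2/5b
5) 615.385ms=8/5b +153.846ms=2/5b
Σ=2b of 2 (156bpm 2/4) — PASS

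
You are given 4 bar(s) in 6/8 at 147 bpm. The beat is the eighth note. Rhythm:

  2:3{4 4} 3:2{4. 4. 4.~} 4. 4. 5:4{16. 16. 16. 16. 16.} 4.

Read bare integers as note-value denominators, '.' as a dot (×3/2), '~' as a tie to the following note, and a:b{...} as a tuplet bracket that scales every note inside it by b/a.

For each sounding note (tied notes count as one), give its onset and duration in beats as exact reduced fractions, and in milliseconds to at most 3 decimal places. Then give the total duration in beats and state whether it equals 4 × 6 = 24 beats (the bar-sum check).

1) 0.0ms=0b +1224.49ms=3b
2) 1224.49ms=3b +1224.49ms=3b
3) 2448.98ms=6b +816.327ms=2b
4) 3265.306ms=8b +816.327ms=2b
5) 4081.633ms=10b +2040.816ms=5b
6) 6122.449ms=15b +1224.49ms=3b
7) 7346.939ms=18b +244.898ms=3/5b
8) 7591.837ms=93/5b +244.898ms=3/5b
9) 7836.735ms=96/5b +244.898ms=3/5b
10) 8081.633ms=99/5b +244.898ms=3/5b
11) 8326.531ms=102/5b +244.898ms=3/5b
12) 8571.429ms=21b +1224.49ms=3b
Σ=24b of 24 (147bpm 6/8) — PASS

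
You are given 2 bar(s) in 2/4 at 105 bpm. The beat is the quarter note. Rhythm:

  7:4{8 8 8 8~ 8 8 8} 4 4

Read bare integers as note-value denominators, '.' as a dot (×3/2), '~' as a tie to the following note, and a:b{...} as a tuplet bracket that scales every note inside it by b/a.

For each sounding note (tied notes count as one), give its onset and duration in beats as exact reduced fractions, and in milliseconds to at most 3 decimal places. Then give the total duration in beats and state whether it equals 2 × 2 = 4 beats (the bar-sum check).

1) 0.0ms=0b +163.265ms=2/7b
2) 163.265ms=2/7b +163.265ms=2/7b
3) 326.531ms=4/7b +163.265ms=2/7b
4) 489.796ms=6/7b +326.531ms=4/7b
5) 816.327ms=10/7b +163.265ms=2/7b
6) 979.592ms=12/7b +163.265ms=2/7b
7) 1142.857ms=2b +571.429ms=1b
8) 1714.286ms=3b +571.429ms=1b
Σ=4b of 4 (105bpm 2/4) — PASS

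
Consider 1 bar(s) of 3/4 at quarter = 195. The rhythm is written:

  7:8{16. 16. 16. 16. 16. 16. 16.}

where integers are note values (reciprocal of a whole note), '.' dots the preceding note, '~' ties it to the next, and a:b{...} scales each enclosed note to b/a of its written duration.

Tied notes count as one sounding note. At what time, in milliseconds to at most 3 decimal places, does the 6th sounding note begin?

note 6 onset = 15/7b = 659.341ms

1. 0.0ms @ 0 + 131.868ms (3/7)
2. 131.868ms @ 3/7 + 131.868ms (3/7)
3. 263.736ms @ 6/7 + 131.868ms (3/7)
4. 395.604ms @ 9/7 + 131.868ms (3/7)
5. 527.473ms @ 12/7 + 131.868ms (3/7)
6. 659.341ms @ 15/7 + 131.868ms (3/7)
7. 791.209ms @ 18/7 + 131.868ms (3/7)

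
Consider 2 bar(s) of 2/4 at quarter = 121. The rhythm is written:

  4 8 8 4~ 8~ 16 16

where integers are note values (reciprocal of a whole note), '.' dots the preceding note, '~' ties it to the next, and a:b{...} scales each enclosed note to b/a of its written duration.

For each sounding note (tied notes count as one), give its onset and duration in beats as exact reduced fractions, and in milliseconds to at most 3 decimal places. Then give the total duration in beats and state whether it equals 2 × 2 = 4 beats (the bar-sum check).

1) 0.0ms=0b +495.868ms=1b
2) 495.868ms=1b +247.934ms=1/2b
3) 743.802ms=3/2b +247.934ms=1/2b
4) 991.736ms=2b +867.769ms=7/4b
5) 1859.504ms=15/4b +123.967ms=1/4b
Σ=4b of 4 (121bpm 2/4) — PASS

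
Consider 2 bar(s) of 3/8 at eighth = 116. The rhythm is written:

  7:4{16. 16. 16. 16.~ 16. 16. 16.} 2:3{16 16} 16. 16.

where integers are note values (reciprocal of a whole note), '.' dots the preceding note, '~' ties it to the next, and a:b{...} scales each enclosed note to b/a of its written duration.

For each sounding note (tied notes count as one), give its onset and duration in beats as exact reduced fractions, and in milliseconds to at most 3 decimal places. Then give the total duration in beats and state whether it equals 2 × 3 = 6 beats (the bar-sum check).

1) 0.0ms=0b +221.675ms=3/7b
2) 221.675ms=3/7b +221.675ms=3/7b
3) 443.35ms=6/7b +221.675ms=3/7b
4) 665.025ms=9/7b +443.35ms=6/7b
5) 1108.374ms=15/7b +221.675ms=3/7b
6) 1330.049ms=18/7b +221.675ms=3/7b
7) 1551.724ms=3b +387.931ms=3/4b
8) 1939.655ms=15/4b +387.931ms=3/4b
9) 2327.586ms=9/2b +387.931ms=3/4b
10) 2715.517ms=21/4b +387.931ms=3/4b
Σ=6b of 6 (116bpm 3/8) — PASS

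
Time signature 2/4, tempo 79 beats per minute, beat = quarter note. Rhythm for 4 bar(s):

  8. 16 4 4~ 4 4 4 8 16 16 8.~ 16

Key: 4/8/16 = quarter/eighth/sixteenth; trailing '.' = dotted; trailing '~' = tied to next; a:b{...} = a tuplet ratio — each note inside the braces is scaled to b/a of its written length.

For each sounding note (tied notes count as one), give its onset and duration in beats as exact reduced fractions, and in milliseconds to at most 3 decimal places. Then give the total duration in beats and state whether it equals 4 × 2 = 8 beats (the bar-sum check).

1) 0.0ms=0b +569.62ms=3/4b
2) 569.62ms=3/4b +189.873ms=1/4b
3) 759.494ms=1b +759.494ms=1b
4) 1518.987ms=2b +1518.987ms=2b
5) 3037.975ms=4b +759.494ms=1b
6) 3797.468ms=5b +759.494ms=1b
7) 4556.962ms=6b +379.747ms=1/2b
8) 4936.709ms=13/2b +189.873ms=1/4b
9) 5126.582ms=27/4b +189.873ms=1/4b
10) 5316.456ms=7b +759.494ms=1b
Σ=8b of 8 (79bpm 2/4) — PASS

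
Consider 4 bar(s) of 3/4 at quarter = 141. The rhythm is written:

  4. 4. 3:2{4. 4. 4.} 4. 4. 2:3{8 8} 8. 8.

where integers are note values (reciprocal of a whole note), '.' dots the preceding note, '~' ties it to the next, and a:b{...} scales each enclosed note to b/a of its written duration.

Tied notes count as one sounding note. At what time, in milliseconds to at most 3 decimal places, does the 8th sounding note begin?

1. 0.0ms @ 0 + 638.298ms (3/2)
2. 638.298ms @ 3/2 + 638.298ms (3/2)
3. 1276.596ms @ 3 + 425.532ms (1)
4. 1702.128ms @ 4 + 425.532ms (1)
5. 2127.66ms @ 5 + 425.532ms (1)
6. 2553.191ms @ 6 + 638.298ms (3/2)
7. 3191.489ms @ 15/2 + 638.298ms (3/2)
8. 3829.787ms @ 9 + 319.149ms (3/4)
9. 4148.936ms @ 39/4 + 319.149ms (3/4)
10. 4468.085ms @ 21/2 + 319.149ms (3/4)
11. 4787.234ms @ 45/4 + 319.149ms (3/4)

note 8 onset = 9b = 3829.787ms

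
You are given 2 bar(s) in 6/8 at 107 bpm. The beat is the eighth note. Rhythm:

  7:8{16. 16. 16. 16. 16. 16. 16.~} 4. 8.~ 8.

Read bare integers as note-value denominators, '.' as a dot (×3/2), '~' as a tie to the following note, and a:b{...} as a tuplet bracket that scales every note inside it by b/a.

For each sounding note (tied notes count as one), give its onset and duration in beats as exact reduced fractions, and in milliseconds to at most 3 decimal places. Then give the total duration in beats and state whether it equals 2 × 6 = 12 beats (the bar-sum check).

1) 0.0ms=0b +480.641ms=6/7b
2) 480.641ms=6/7b +480.641ms=6/7b
3) 961.282ms=12/7b +480.641ms=6/7b
4) 1441.923ms=18/7b +480.641ms=6/7b
5) 1922.563ms=24/7b +480.641ms=6/7b
6) 2403.204ms=30/7b +480.641ms=6/7b
7) 2883.845ms=36/7b +2162.884ms=27/7b
8) 5046.729ms=9b +1682.243ms=3b
Σ=12b of 12 (107bpm 6/8) — PASS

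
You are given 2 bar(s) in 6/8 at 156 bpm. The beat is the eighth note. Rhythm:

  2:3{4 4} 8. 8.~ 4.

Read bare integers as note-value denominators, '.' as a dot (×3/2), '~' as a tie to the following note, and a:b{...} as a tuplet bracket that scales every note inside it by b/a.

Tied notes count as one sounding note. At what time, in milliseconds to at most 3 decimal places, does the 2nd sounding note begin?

1. 0.0ms @ 0 + 1153.846ms (3)
2. 1153.846ms @ 3 + 1153.846ms (3)
3. 2307.692ms @ 6 + 576.923ms (3/2)
4. 2884.615ms @ 15/2 + 1730.769ms (9/2)

note 2 onset = 3b = 1153.846ms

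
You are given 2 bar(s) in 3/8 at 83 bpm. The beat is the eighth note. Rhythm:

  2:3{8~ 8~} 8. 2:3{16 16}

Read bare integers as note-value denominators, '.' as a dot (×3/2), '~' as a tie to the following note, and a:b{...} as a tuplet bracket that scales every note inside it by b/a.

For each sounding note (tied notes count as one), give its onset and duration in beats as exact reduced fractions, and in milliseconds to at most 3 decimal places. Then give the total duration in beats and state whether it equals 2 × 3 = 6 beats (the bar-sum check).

1) 0.0ms=0b +3253.012ms=9/2b
2) 3253.012ms=9/2b +542.169ms=3/4b
3) 3795.181ms=21/4b +542.169ms=3/4b
Σ=6b of 6 (83bpm 3/8) — PASS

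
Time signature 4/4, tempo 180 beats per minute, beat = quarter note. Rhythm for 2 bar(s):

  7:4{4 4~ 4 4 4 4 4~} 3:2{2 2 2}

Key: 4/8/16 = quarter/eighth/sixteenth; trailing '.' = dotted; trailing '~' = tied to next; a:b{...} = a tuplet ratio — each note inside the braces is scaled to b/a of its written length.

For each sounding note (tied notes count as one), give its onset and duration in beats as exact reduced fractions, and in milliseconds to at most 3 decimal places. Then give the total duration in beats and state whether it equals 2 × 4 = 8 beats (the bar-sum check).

1) 0.0ms=0b +190.476ms=4/7b
2) 190.476ms=4/7b +380.952ms=8/7b
3) 571.429ms=12/7b +190.476ms=4/7b
4) 761.905ms=16/7b +190.476ms=4/7b
5) 952.381ms=20/7b +190.476ms=4/7b
6) 1142.857ms=24/7b +634.921ms=40/21b
7) 1777.778ms=16/3b +444.444ms=4/3b
8) 2222.222ms=20/3b +444.444ms=4/3b
Σ=8b of 8 (180bpm 4/4) — PASS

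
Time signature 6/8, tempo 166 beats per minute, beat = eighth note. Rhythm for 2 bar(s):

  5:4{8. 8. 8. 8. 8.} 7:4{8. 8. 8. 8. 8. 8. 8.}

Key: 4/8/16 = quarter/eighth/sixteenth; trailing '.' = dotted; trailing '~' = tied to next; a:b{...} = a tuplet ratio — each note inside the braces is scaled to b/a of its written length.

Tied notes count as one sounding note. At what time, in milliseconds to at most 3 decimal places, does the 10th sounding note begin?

1. 0.0ms @ 0 + 433.735ms (6/5)
2. 433.735ms @ 6/5 + 433.735ms (6/5)
3. 867.47ms @ 12/5 + 433.735ms (6/5)
4. 1301.205ms @ 18/5 + 433.735ms (6/5)
5. 1734.94ms @ 24/5 + 433.735ms (6/5)
6. 2168.675ms @ 6 + 309.811ms (6/7)
7. 2478.485ms @ 48/7 + 309.811ms (6/7)
8. 2788.296ms @ 54/7 + 309.811ms (6/7)
9. 3098.107ms @ 60/7 + 309.811ms (6/7)
10. 3407.917ms @ 66/7 + 309.811ms (6/7)
11. 3717.728ms @ 72/7 + 309.811ms (6/7)
12. 4027.539ms @ 78/7 + 309.811ms (6/7)

note 10 onset = 66/7b = 3407.917ms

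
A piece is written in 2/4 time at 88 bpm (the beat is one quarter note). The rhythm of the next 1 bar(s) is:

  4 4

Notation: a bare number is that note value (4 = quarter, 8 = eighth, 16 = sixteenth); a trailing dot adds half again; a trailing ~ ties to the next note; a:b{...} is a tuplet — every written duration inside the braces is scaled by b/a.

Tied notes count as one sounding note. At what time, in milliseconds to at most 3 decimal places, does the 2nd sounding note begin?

1. 0.0ms @ 0 + 681.818ms (1)
2. 681.818ms @ 1 + 681.818ms (1)

note 2 onset = 1b = 681.818ms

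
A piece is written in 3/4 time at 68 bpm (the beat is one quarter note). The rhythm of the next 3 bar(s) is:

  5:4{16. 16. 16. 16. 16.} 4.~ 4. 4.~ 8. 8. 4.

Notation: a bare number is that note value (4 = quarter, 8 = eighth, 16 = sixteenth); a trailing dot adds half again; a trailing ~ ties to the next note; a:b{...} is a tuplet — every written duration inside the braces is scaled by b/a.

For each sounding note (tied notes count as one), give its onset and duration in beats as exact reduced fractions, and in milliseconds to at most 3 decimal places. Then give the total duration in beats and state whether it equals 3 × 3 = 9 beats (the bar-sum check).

1) 0.0ms=0b +264.706ms=3/10b
2) 264.706ms=3/10b +264.706ms=3/10b
3) 529.412ms=3/5b +264.706ms=3/10b
4) 794.118ms=9/10b +264.706ms=3/10b
5) 1058.824ms=6/5b +264.706ms=3/10b
6) 1323.529ms=3/2b +2647.059ms=3b
7) 3970.588ms=9/2b +1985.294ms=9/4b
8) 5955.882ms=27/4b +661.765ms=3/4b
9) 6617.647ms=15/2b +1323.529ms=3/2b
Σ=9b of 9 (68bpm 3/4) — PASS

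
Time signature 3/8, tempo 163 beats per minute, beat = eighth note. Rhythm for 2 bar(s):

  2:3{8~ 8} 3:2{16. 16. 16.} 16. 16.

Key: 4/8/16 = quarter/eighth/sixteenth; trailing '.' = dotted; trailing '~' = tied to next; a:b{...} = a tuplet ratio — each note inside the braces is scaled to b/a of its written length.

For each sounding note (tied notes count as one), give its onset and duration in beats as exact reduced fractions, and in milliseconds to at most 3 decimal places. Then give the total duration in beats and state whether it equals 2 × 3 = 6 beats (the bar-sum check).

1) 0.0ms=0b +1104.294ms=3b
2) 1104.294ms=3b +184.049ms=1/2b
3) 1288.344ms=7/2b +184.049ms=1/2b
4) 1472.393ms=4b +184.049ms=1/2b
5) 1656.442ms=9/2b +276.074ms=3/4b
6) 1932.515ms=21/4b +276.074ms=3/4b
Σ=6b of 6 (163bpm 3/8) — PASS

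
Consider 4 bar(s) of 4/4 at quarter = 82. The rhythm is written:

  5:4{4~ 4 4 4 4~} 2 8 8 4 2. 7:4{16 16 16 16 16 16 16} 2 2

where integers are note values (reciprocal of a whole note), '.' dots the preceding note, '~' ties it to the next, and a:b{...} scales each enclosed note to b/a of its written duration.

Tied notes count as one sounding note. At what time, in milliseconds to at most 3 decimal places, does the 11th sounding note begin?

1. 0.0ms @ 0 + 1170.732ms (8/5)
2. 1170.732ms @ 8/5 + 585.366ms (4/5)
3. 1756.098ms @ 12/5 + 585.366ms (4/5)
4. 2341.463ms @ 16/5 + 2048.78ms (14/5)
5. 4390.244ms @ 6 + 365.854ms (1/2)
6. 4756.098ms @ 13/2 + 365.854ms (1/2)
7. 5121.951ms @ 7 + 731.707ms (1)
8. 5853.659ms @ 8 + 2195.122ms (3)
9. 8048.78ms @ 11 + 104.53ms (1/7)
10. 8153.31ms @ 78/7 + 104.53ms (1/7)
11. 8257.84ms @ 79/7 + 104.53ms (1/7)
12. 8362.369ms @ 80/7 + 104.53ms (1/7)
13. 8466.899ms @ 81/7 + 104.53ms (1/7)
14. 8571.429ms @ 82/7 + 104.53ms (1/7)
15. 8675.958ms @ 83/7 + 104.53ms (1/7)
16. 8780.488ms @ 12 + 1463.415ms (2)
17. 10243.902ms @ 14 + 1463.415ms (2)

note 11 onset = 79/7b = 8257.84ms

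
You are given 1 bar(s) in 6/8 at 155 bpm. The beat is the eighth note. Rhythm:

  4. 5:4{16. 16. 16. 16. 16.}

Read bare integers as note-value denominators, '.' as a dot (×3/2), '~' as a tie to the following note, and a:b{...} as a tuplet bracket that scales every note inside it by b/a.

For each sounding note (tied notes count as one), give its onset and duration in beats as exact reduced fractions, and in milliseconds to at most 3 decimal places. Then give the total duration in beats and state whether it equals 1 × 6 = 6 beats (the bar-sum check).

1) 0.0ms=0b +1161.29ms=3b
2) 1161.29ms=3b +232.258ms=3/5b
3) 1393.548ms=18/5b +232.258ms=3/5b
4) 1625.806ms=21/5b +232.258ms=3/5b
5) 1858.065ms=24/5b +232.258ms=3/5b
6) 2090.323ms=27/5b +232.258ms=3/5b
Σ=6b of 6 (155bpm 6/8) — PASS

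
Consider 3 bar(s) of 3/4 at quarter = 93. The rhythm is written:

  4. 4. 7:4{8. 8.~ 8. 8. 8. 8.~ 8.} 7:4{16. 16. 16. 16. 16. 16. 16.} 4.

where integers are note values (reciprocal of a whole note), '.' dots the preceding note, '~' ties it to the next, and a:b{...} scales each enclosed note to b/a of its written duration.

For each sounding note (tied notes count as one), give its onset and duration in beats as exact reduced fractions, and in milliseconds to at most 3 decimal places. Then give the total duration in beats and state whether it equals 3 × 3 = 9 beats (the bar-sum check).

1) 0.0ms=0b +967.742ms=3/2b
2) 967.742ms=3/2b +967.742ms=3/2b
3) 1935.484ms=3b +276.498ms=3/7b
4) 2211.982ms=24/7b +552.995ms=6/7b
5) 2764.977ms=30/7b +276.498ms=3/7b
6) 3041.475ms=33/7b +276.498ms=3/7b
7) 3317.972ms=36/7b +552.995ms=6/7b
8) 3870.968ms=6b +138.249ms=3/14b
9) 4009.217ms=87/14b +138.249ms=3/14b
10) 4147.465ms=45/7b +138.249ms=3/14b
11) 4285.714ms=93/14b +138.249ms=3/14b
12) 4423.963ms=48/7b +138.249ms=3/14b
13) 4562.212ms=99/14b +138.249ms=3/14b
14) 4700.461ms=51/7b +138.249ms=3/14b
15) 4838.71ms=15/2b +967.742ms=3/2b
Σ=9b of 9 (93bpm 3/4) — PASS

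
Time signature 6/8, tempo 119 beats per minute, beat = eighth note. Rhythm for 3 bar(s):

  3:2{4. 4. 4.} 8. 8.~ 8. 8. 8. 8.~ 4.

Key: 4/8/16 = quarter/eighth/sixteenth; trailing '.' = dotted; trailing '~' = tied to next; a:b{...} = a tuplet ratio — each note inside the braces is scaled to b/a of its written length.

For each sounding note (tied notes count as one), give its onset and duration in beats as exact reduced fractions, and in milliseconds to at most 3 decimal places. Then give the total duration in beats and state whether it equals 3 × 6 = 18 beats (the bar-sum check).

1) 0.0ms=0b +1008.403ms=2b
2) 1008.403ms=2b +1008.403ms=2b
3) 2016.807ms=4b +1008.403ms=2b
4) 3025.21ms=6b +756.303ms=3/2b
5) 3781.513ms=15/2b +1512.605ms=3b
6) 5294.118ms=21/2b +756.303ms=3/2b
7) 6050.42ms=12b +756.303ms=3/2b
8) 6806.723ms=27/2b +2268.908ms=9/2b
Σ=18b of 18 (119bpm 6/8) — PASS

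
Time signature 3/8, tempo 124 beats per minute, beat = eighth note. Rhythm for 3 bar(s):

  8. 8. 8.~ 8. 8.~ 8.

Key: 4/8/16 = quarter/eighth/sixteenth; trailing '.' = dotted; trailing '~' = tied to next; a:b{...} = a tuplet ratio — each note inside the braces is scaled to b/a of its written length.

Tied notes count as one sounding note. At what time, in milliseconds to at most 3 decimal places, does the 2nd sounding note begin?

1. 0.0ms @ 0 + 725.806ms (3/2)
2. 725.806ms @ 3/2 + 725.806ms (3/2)
3. 1451.613ms @ 3 + 1451.613ms (3)
4. 2903.226ms @ 6 + 1451.613ms (3)

note 2 onset = 3/2b = 725.806ms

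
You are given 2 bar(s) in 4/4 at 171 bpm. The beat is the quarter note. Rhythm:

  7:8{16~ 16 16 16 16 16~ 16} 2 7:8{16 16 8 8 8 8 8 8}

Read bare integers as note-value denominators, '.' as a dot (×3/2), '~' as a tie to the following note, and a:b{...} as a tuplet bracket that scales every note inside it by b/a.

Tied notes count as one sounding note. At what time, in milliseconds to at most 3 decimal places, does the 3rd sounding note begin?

1. 0.0ms @ 0 + 200.501ms (4/7)
2. 200.501ms @ 4/7 + 100.251ms (2/7)
3. 300.752ms @ 6/7 + 100.251ms (2/7)
4. 401.003ms @ 8/7 + 100.251ms (2/7)
5. 501.253ms @ 10/7 + 200.501ms (4/7)
6. 701.754ms @ 2 + 701.754ms (2)
7. 1403.509ms @ 4 + 100.251ms (2/7)
8. 1503.759ms @ 30/7 + 100.251ms (2/7)
9. 1604.01ms @ 32/7 + 200.501ms (4/7)
10. 1804.511ms @ 36/7 + 200.501ms (4/7)
11. 2005.013ms @ 40/7 + 200.501ms (4/7)
12. 2205.514ms @ 44/7 + 200.501ms (4/7)
13. 2406.015ms @ 48/7 + 200.501ms (4/7)
14. 2606.516ms @ 52/7 + 200.501ms (4/7)

note 3 onset = 6/7b = 300.752ms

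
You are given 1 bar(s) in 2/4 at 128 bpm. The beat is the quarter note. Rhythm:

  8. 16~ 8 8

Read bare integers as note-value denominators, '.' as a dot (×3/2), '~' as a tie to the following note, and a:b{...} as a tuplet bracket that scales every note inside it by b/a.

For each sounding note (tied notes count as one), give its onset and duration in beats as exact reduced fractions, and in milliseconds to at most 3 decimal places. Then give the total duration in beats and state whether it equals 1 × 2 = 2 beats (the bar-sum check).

1) 0.0ms=0b +351.562ms=3/4b
2) 351.562ms=3/4b +351.562ms=3/4b
3) 703.125ms=3/2b +234.375ms=1/2b
Σ=2b of 2 (128bpm 2/4) — PASS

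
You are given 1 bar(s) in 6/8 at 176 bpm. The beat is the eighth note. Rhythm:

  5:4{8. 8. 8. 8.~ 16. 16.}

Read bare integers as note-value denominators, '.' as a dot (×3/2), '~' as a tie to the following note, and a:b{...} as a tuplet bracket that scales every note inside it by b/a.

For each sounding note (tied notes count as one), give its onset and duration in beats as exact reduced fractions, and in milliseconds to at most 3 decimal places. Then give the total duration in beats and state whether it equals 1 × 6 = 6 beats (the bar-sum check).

1) 0.0ms=0b +409.091ms=6/5b
2) 409.091ms=6/5b +409.091ms=6/5b
3) 818.182ms=12/5b +409.091ms=6/5b
4) 1227.273ms=18/5b +613.636ms=9/5b
5) 1840.909ms=27/5b +204.545ms=3/5b
Σ=6b of 6 (176bpm 6/8) — PASS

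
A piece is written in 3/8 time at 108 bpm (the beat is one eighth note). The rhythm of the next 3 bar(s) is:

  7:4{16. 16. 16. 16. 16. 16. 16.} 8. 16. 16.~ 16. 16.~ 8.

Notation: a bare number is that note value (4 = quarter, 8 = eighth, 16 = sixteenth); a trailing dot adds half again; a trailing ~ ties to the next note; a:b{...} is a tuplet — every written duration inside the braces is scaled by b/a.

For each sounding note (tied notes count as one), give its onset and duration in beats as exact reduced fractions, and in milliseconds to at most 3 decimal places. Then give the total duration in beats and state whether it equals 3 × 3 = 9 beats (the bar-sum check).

1) 0.0ms=0b +238.095ms=3/7b
2) 238.095ms=3/7b +238.095ms=3/7b
3) 476.19ms=6/7b +238.095ms=3/7b
4) 714.286ms=9/7b +238.095ms=3/7b
5) 952.381ms=12/7b +238.095ms=3/7b
6) 1190.476ms=15/7b +238.095ms=3/7b
7) 1428.571ms=18/7b +238.095ms=3/7b
8) 1666.667ms=3b +833.333ms=3/2b
9) 2500.0ms=9/2b +416.667ms=3/4b
10) 2916.667ms=21/4b +833.333ms=3/2b
11) 3750.0ms=27/4b +1250.0ms=9/4b
Σ=9b of 9 (108bpm 3/8) — PASS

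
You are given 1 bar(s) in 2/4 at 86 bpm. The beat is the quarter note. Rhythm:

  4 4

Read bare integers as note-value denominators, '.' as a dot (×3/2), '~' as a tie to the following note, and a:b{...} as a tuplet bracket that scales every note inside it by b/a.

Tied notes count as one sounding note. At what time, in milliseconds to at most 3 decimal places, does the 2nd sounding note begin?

1. 0.0ms @ 0 + 697.674ms (1)
2. 697.674ms @ 1 + 697.674ms (1)

note 2 onset = 1b = 697.674ms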